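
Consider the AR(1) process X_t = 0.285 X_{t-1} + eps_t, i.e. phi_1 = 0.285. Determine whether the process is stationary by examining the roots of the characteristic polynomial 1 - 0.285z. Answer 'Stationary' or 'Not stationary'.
\text{Stationary}

The AR(p) characteristic polynomial is P(z) = 1 - 0.285z.
Stationarity requires all roots to lie outside the unit circle, i.e. |z| > 1 for every root.
This is linear in z: 1 + (-0.285) z = 0  =>  z = -1/(-0.285) = 3.508772,  |z| = 3.508772.
Moduli of all roots: 3.5088.
All moduli strictly greater than 1? Yes.
Verdict: Stationary.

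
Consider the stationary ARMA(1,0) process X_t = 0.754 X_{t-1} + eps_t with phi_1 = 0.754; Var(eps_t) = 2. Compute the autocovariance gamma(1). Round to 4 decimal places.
\gamma(1) = 3.4949

Multiply the model equation by X_{t-k} and take expectations. With theta_0 = psi_0 = 1 and psi_j the MA(infinity) weights, this gives
  gamma(k) - sum_i phi_i gamma(k-i) = c_k,
  c_k = sigma^2 * sum_{j=k..q} theta_j psi_{j-k}   (c_k = 0 for k > q),
using gamma(-m) = gamma(m).
Pure AR (q = 0): c_0 = sigma^2 = 2, c_k = 0 for k >= 1.
Equations for k = 0 and k = 1 (AR order 1):
  gamma(0) = phi_1 gamma(1) + c_0
  gamma(1) = phi_1 gamma(0) + c_1
Substituting the second into the first: gamma(0) (1 - phi_1^2) = c_0 + phi_1 c_1, so
  gamma(0) = c_0 / (1 - phi_1^2) = 2 / (1 - (0.754)^2) = 2 / 0.431484 = 4.635166.
  gamma(1) = phi_1 gamma(0) = (0.754)(4.635166) = 3.494915.
Therefore gamma(1) = 3.4949 (to 4 decimal places).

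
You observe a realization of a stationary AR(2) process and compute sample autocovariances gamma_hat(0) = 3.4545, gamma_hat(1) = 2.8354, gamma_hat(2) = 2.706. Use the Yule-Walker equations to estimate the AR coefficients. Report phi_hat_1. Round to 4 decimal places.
\hat\phi_{1} = 0.5450

The Yule-Walker equations for an AR(p) process read, in matrix form,
  Gamma_p phi = r_p,   with   (Gamma_p)_{ij} = gamma(|i - j|),
                       (r_p)_i = gamma(i),   i,j = 1..p.
Substitute the sample gammas (Toeplitz matrix and right-hand side of size 2):
  Gamma_p = [[3.4545, 2.8354], [2.8354, 3.4545]]
  r_p     = [2.8354, 2.706]
Written out:
  3.4545 phi_1 + 2.8354 phi_2 = 2.8354
  2.8354 phi_1 + 3.4545 phi_2 = 2.706
Solve by Cramer's rule:
  det = gamma(0)^2 - gamma(1)^2 = (3.4545)^2 - (2.8354)^2 = 11.93357025 - 8.03949316 = 3.89407709
  phi_hat_1 = [gamma(1) gamma(0) - gamma(1) gamma(2)] / det = [(2.8354)(3.4545) - (2.8354)(2.706)] / 3.89407709 = 2.1222969 / 3.89407709 = 0.545
  phi_hat_2 = [gamma(0) gamma(2) - gamma(1)^2] / det = [(3.4545)(2.706) - (2.8354)^2] / 3.89407709 = 1.30838384 / 3.89407709 = 0.336
So phi_hat = [0.5450, 0.3360].
Therefore phi_hat_1 = 0.5450.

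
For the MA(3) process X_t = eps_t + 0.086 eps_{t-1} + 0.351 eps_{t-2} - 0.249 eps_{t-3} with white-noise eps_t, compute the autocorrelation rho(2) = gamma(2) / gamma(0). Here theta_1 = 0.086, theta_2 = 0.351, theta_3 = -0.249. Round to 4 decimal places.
\rho(2) = 0.2764

For an MA(q) process with theta_0 = 1, the autocovariance is
  gamma(k) = sigma^2 * sum_{i=0..q-k} theta_i * theta_{i+k},
and rho(k) = gamma(k) / gamma(0). Sigma^2 cancels.
  numerator   = (1)*(0.351) + (0.086)*(-0.249) = 0.329586.
  denominator = (1)^2 + (0.086)^2 + (0.351)^2 + (-0.249)^2 = 1.192598.
  rho(2) = 0.329586 / 1.192598 = 0.2764.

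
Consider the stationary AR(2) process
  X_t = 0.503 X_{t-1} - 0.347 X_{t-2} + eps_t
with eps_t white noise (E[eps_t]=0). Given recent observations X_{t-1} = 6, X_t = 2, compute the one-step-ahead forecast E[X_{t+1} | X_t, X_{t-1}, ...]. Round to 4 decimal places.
E[X_{t+1} \mid \mathcal F_t] = -1.0760

For an AR(p) model X_t = c + sum_i phi_i X_{t-i} + eps_t, the
one-step-ahead conditional mean is
  E[X_{t+1} | X_t, ...] = c + sum_i phi_i X_{t+1-i}.
Substitute known values:
  E[X_{t+1} | ...] = (0.503) * (2) + (-0.347) * (6)
                   = -1.0760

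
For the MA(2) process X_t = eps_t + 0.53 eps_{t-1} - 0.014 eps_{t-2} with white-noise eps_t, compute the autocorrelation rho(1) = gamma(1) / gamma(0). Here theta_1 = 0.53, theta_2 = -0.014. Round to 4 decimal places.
\rho(1) = 0.4079

For an MA(q) process with theta_0 = 1, the autocovariance is
  gamma(k) = sigma^2 * sum_{i=0..q-k} theta_i * theta_{i+k},
and rho(k) = gamma(k) / gamma(0). Sigma^2 cancels.
  numerator   = (1)*(0.53) + (0.53)*(-0.014) = 0.52258.
  denominator = (1)^2 + (0.53)^2 + (-0.014)^2 = 1.281096.
  rho(1) = 0.52258 / 1.281096 = 0.4079.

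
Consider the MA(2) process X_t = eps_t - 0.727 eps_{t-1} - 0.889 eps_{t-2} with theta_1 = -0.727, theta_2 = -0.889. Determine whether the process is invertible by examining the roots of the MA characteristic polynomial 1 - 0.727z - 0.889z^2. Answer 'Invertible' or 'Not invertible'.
\text{Not invertible}

The MA(q) characteristic polynomial is P(z) = 1 - 0.727z - 0.889z^2.
Invertibility requires all roots to lie outside the unit circle, i.e. |z| > 1 for every root.
Set 1 + (-0.727) z + (-0.889) z^2 = 0, i.e. a z^2 + b z + c = 0 with a = -0.889, b = -0.727, c = 1.
Discriminant D = b^2 - 4ac = (-0.727)^2 - 4*(-0.889)*1 = 0.528529 - (-3.556) = 4.084529.
D >= 0, so the roots are real: z = (-b +/- sqrt(D)) / (2a) = (0.727 +/- 2.021022) / (-1.778).
  z_1 = (0.727 + 2.021022) / (-1.778) = -1.5456,   |z_1| = 1.5456.
  z_2 = (0.727 - 2.021022) / (-1.778) = 0.7278,   |z_2| = 0.7278.
Moduli of all roots: 1.5456, 0.7278.
All moduli strictly greater than 1? No.
Verdict: Not invertible.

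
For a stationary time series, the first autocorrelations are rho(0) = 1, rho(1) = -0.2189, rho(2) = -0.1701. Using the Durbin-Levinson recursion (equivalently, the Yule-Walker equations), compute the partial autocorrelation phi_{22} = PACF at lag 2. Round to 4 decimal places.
\phi_{22} = -0.2290

The PACF at lag k is phi_{kk}, the last component of the solution
to the Yule-Walker system G_k phi = r_k where
  (G_k)_{ij} = rho(|i - j|), (r_k)_i = rho(i), i,j = 1..k.
Equivalently, Durbin-Levinson gives phi_{kk} iteratively:
  phi_{11} = rho(1)
  phi_{kk} = [rho(k) - sum_{j=1..k-1} phi_{k-1,j} rho(k-j)]
            / [1 - sum_{j=1..k-1} phi_{k-1,j} rho(j)],
  phi_{k,j} = phi_{k-1,j} - phi_{kk} phi_{k-1,k-j},  j = 1..k-1.
Step k = 1:
  phi_11 = rho(1) = -0.2189.
Step k = 2:
  phi_22 = [rho(2) - phi_11 rho(1)] / [1 - phi_11 rho(1)] = [-0.1701 - (-0.2189)(-0.2189)] / [1 - (-0.2189)(-0.2189)]
         = -0.21801721 / 0.95208279 = -0.229.
Therefore phi_{22} = -0.2290.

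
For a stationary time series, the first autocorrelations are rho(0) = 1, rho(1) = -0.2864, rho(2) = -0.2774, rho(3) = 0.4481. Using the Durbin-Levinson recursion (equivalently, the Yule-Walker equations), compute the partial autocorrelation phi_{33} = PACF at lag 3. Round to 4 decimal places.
\phi_{33} = 0.2900

The PACF at lag k is phi_{kk}, the last component of the solution
to the Yule-Walker system G_k phi = r_k where
  (G_k)_{ij} = rho(|i - j|), (r_k)_i = rho(i), i,j = 1..k.
Equivalently, Durbin-Levinson gives phi_{kk} iteratively:
  phi_{11} = rho(1)
  phi_{kk} = [rho(k) - sum_{j=1..k-1} phi_{k-1,j} rho(k-j)]
            / [1 - sum_{j=1..k-1} phi_{k-1,j} rho(j)],
  phi_{k,j} = phi_{k-1,j} - phi_{kk} phi_{k-1,k-j},  j = 1..k-1.
Step k = 1:
  phi_11 = rho(1) = -0.2864.
Step k = 2:
  phi_22 = [rho(2) - phi_11 rho(1)] / [1 - phi_11 rho(1)] = [-0.2774 - (-0.2864)(-0.2864)] / [1 - (-0.2864)(-0.2864)]
         = -0.35942496 / 0.91797504 = -0.391541.
  Update: phi_21 = phi_11 - phi_22 phi_11 = -0.2864 - (-0.391541)(-0.2864) = -0.398537.
Step k = 3:
  phi_33 = [rho(3) - phi_21 rho(2) - phi_22 rho(1)] / [1 - phi_21 rho(1) - phi_22 rho(2)]
    numerator   = 0.4481 - (-0.398537)(-0.2774) - (-0.391541)(-0.2864) = 0.22540836
    denominator = 1 - (-0.398537)(-0.2864) - (-0.391541)(-0.2774) = 0.77724539
  phi_33 = 0.22540836 / 0.77724539 = 0.29.
Therefore phi_{33} = 0.2900.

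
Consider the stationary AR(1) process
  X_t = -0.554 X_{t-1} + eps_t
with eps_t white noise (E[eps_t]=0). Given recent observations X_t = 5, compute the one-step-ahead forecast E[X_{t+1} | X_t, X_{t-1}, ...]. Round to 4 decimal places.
E[X_{t+1} \mid \mathcal F_t] = -2.7700

For an AR(p) model X_t = c + sum_i phi_i X_{t-i} + eps_t, the
one-step-ahead conditional mean is
  E[X_{t+1} | X_t, ...] = c + sum_i phi_i X_{t+1-i}.
Substitute known values:
  E[X_{t+1} | ...] = (-0.554) * (5)
                   = -2.7700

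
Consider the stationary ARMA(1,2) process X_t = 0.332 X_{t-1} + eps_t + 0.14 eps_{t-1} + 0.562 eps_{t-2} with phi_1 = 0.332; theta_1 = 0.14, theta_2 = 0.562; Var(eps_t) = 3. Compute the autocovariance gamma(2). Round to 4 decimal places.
\gamma(2) = 2.6859

Multiply the model equation by X_{t-k} and take expectations. With theta_0 = psi_0 = 1 and psi_j the MA(infinity) weights, this gives
  gamma(k) - sum_i phi_i gamma(k-i) = c_k,
  c_k = sigma^2 * sum_{j=k..q} theta_j psi_{j-k}   (c_k = 0 for k > q),
using gamma(-m) = gamma(m).
psi-weights needed (psi_j = theta_j + sum_i phi_i psi_{j-i}):
  psi_1 = theta_1 + phi_1 = 0.14 + (0.332) = 0.472
  psi_2 = theta_2 + phi_1 psi_1 = 0.562 + (0.332)(0.472) = 0.718704
Right-hand sides:
  c_0 = sigma^2 (1 + theta_1 psi_1 + theta_2 psi_2) = 3 * (1 + (0.14)(0.472) + (0.562)(0.718704)) = 3 * 1.469992 = 4.409975
  c_1 = sigma^2 (theta_1 + theta_2 psi_1) = 3 * (0.14 + (0.562)(0.472)) = 1.215792
  c_2 = sigma^2 theta_2 = 3 * (0.562) = 1.686
Equations for k = 0 and k = 1 (AR order 1):
  gamma(0) = phi_1 gamma(1) + c_0
  gamma(1) = phi_1 gamma(0) + c_1
Substituting the second into the first: gamma(0) (1 - phi_1^2) = c_0 + phi_1 c_1, so
  gamma(0) = (c_0 + phi_1 c_1) / (1 - phi_1^2) = (4.409975 + (0.332)(1.215792)) / (1 - (0.332)^2) = 4.813618 / 0.889776 = 5.409921.
  gamma(1) = phi_1 gamma(0) + c_1 = (0.332)(5.409921) + (1.215792) = 3.011886.
For k = 2: gamma(2) = phi_1 gamma(1) + c_2
  = (0.332)(3.011886) + (1.686) = 2.685946.
Therefore gamma(2) = 2.6859 (to 4 decimal places).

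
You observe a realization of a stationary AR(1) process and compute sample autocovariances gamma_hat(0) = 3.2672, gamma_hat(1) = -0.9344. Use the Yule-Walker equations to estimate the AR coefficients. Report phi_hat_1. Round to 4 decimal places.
\hat\phi_{1} = -0.2860

The Yule-Walker equations for an AR(p) process read, in matrix form,
  Gamma_p phi = r_p,   with   (Gamma_p)_{ij} = gamma(|i - j|),
                       (r_p)_i = gamma(i),   i,j = 1..p.
Substitute the sample gammas (Toeplitz matrix and right-hand side of size 1):
  Gamma_p = [[3.2672]]
  r_p     = [-0.9344]
With p = 1 this is the single equation gamma(0) phi_1 = gamma(1):
  phi_hat_1 = gamma(1) / gamma(0) = -0.9344 / 3.2672 = -0.2860.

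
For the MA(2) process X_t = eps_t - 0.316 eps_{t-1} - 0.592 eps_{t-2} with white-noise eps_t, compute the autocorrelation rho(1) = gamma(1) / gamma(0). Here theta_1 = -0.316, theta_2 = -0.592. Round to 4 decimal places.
\rho(1) = -0.0889

For an MA(q) process with theta_0 = 1, the autocovariance is
  gamma(k) = sigma^2 * sum_{i=0..q-k} theta_i * theta_{i+k},
and rho(k) = gamma(k) / gamma(0). Sigma^2 cancels.
  numerator   = (1)*(-0.316) + (-0.316)*(-0.592) = -0.128928.
  denominator = (1)^2 + (-0.316)^2 + (-0.592)^2 = 1.45032.
  rho(1) = -0.128928 / 1.45032 = -0.0889.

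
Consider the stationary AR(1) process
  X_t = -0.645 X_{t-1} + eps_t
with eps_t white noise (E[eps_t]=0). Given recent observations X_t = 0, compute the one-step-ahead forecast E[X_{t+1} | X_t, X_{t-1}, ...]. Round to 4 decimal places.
E[X_{t+1} \mid \mathcal F_t] = 0.0000

For an AR(p) model X_t = c + sum_i phi_i X_{t-i} + eps_t, the
one-step-ahead conditional mean is
  E[X_{t+1} | X_t, ...] = c + sum_i phi_i X_{t+1-i}.
Substitute known values:
  E[X_{t+1} | ...] = (-0.645) * (0)
                   = 0.0000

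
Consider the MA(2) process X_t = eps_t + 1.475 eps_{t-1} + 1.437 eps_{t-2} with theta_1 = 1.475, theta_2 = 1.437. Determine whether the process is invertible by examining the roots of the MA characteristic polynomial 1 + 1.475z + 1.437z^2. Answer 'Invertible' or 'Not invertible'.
\text{Not invertible}

The MA(q) characteristic polynomial is P(z) = 1 + 1.475z + 1.437z^2.
Invertibility requires all roots to lie outside the unit circle, i.e. |z| > 1 for every root.
Set 1 + (1.475) z + (1.437) z^2 = 0, i.e. a z^2 + b z + c = 0 with a = 1.437, b = 1.475, c = 1.
Discriminant D = b^2 - 4ac = (1.475)^2 - 4*(1.437)*1 = 2.175625 - (5.748) = -3.572375.
D < 0, so the roots are the complex-conjugate pair z = (-b +/- i sqrt(-D)) / (2a) = -0.5132 +/- 0.6576i.
For a conjugate pair |z|^2 = z * conj(z) = (product of roots) = c/a = 1/(1.437) = 0.695894, so |z| = sqrt(0.695894) = 0.8342 for both roots.
Moduli of all roots: 0.8342, 0.8342.
All moduli strictly greater than 1? No.
Verdict: Not invertible.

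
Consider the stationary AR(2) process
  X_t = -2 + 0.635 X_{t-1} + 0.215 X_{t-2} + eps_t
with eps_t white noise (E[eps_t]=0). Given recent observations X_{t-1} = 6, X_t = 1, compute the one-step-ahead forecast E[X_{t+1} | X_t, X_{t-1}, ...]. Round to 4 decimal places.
E[X_{t+1} \mid \mathcal F_t] = -0.0750

For an AR(p) model X_t = c + sum_i phi_i X_{t-i} + eps_t, the
one-step-ahead conditional mean is
  E[X_{t+1} | X_t, ...] = c + sum_i phi_i X_{t+1-i}.
Substitute known values:
  E[X_{t+1} | ...] = -2 + (0.635) * (1) + (0.215) * (6)
                   = -0.0750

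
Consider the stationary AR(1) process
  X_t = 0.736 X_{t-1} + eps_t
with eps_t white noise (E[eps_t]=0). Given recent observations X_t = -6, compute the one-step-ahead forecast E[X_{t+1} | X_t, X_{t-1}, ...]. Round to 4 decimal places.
E[X_{t+1} \mid \mathcal F_t] = -4.4160

For an AR(p) model X_t = c + sum_i phi_i X_{t-i} + eps_t, the
one-step-ahead conditional mean is
  E[X_{t+1} | X_t, ...] = c + sum_i phi_i X_{t+1-i}.
Substitute known values:
  E[X_{t+1} | ...] = (0.736) * (-6)
                   = -4.4160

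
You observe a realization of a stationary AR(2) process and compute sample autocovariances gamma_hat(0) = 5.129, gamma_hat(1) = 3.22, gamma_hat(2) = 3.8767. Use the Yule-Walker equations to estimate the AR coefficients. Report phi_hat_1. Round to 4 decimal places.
\hat\phi_{1} = 0.2530

The Yule-Walker equations for an AR(p) process read, in matrix form,
  Gamma_p phi = r_p,   with   (Gamma_p)_{ij} = gamma(|i - j|),
                       (r_p)_i = gamma(i),   i,j = 1..p.
Substitute the sample gammas (Toeplitz matrix and right-hand side of size 2):
  Gamma_p = [[5.129, 3.22], [3.22, 5.129]]
  r_p     = [3.22, 3.8767]
Written out:
  5.129 phi_1 + 3.22 phi_2 = 3.22
  3.22 phi_1 + 5.129 phi_2 = 3.8767
Solve by Cramer's rule:
  det = gamma(0)^2 - gamma(1)^2 = (5.129)^2 - (3.22)^2 = 26.306641 - 10.3684 = 15.938241
  phi_hat_1 = [gamma(1) gamma(0) - gamma(1) gamma(2)] / det = [(3.22)(5.129) - (3.22)(3.8767)] / 15.938241 = 4.032406 / 15.938241 = 0.253
  phi_hat_2 = [gamma(0) gamma(2) - gamma(1)^2] / det = [(5.129)(3.8767) - (3.22)^2] / 15.938241 = 9.5151943 / 15.938241 = 0.597
So phi_hat = [0.2530, 0.5970].
Therefore phi_hat_1 = 0.2530.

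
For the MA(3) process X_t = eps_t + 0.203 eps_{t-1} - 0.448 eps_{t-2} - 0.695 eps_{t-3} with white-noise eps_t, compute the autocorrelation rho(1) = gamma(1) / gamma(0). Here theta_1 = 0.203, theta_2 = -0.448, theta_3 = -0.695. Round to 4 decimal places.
\rho(1) = 0.2455

For an MA(q) process with theta_0 = 1, the autocovariance is
  gamma(k) = sigma^2 * sum_{i=0..q-k} theta_i * theta_{i+k},
and rho(k) = gamma(k) / gamma(0). Sigma^2 cancels.
  numerator   = (1)*(0.203) + (0.203)*(-0.448) + (-0.448)*(-0.695) = 0.423416.
  denominator = (1)^2 + (0.203)^2 + (-0.448)^2 + (-0.695)^2 = 1.724938.
  rho(1) = 0.423416 / 1.724938 = 0.2455.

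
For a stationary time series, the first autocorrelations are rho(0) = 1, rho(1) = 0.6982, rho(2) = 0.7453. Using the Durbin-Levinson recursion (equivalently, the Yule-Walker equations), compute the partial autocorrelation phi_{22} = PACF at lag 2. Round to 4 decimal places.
\phi_{22} = 0.5030

The PACF at lag k is phi_{kk}, the last component of the solution
to the Yule-Walker system G_k phi = r_k where
  (G_k)_{ij} = rho(|i - j|), (r_k)_i = rho(i), i,j = 1..k.
Equivalently, Durbin-Levinson gives phi_{kk} iteratively:
  phi_{11} = rho(1)
  phi_{kk} = [rho(k) - sum_{j=1..k-1} phi_{k-1,j} rho(k-j)]
            / [1 - sum_{j=1..k-1} phi_{k-1,j} rho(j)],
  phi_{k,j} = phi_{k-1,j} - phi_{kk} phi_{k-1,k-j},  j = 1..k-1.
Step k = 1:
  phi_11 = rho(1) = 0.6982.
Step k = 2:
  phi_22 = [rho(2) - phi_11 rho(1)] / [1 - phi_11 rho(1)] = [0.7453 - (0.6982)(0.6982)] / [1 - (0.6982)(0.6982)]
         = 0.25781676 / 0.51251676 = 0.503.
Therefore phi_{22} = 0.5030.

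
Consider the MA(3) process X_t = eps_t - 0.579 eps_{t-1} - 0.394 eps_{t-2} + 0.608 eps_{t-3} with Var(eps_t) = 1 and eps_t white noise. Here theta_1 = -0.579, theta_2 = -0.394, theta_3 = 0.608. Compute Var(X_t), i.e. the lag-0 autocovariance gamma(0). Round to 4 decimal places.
\gamma(0) = 1.8601

For an MA(q) process X_t = eps_t + sum_i theta_i eps_{t-i} with
Var(eps_t) = sigma^2, the variance is
  gamma(0) = sigma^2 * (1 + sum_i theta_i^2).
  sum_i theta_i^2 = (-0.579)^2 + (-0.394)^2 + (0.608)^2 = 0.335241 + 0.155236 + 0.369664 = 0.860141.
  gamma(0) = 1 * (1 + 0.860141) = 1 * 1.860141 = 1.860141, which rounds to 1.8601.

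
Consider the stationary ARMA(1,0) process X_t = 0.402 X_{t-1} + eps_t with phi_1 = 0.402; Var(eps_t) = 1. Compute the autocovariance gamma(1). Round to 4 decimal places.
\gamma(1) = 0.4795

Multiply the model equation by X_{t-k} and take expectations. With theta_0 = psi_0 = 1 and psi_j the MA(infinity) weights, this gives
  gamma(k) - sum_i phi_i gamma(k-i) = c_k,
  c_k = sigma^2 * sum_{j=k..q} theta_j psi_{j-k}   (c_k = 0 for k > q),
using gamma(-m) = gamma(m).
Pure AR (q = 0): c_0 = sigma^2 = 1, c_k = 0 for k >= 1.
Equations for k = 0 and k = 1 (AR order 1):
  gamma(0) = phi_1 gamma(1) + c_0
  gamma(1) = phi_1 gamma(0) + c_1
Substituting the second into the first: gamma(0) (1 - phi_1^2) = c_0 + phi_1 c_1, so
  gamma(0) = c_0 / (1 - phi_1^2) = 1 / (1 - (0.402)^2) = 1 / 0.838396 = 1.192754.
  gamma(1) = phi_1 gamma(0) = (0.402)(1.192754) = 0.479487.
Therefore gamma(1) = 0.4795 (to 4 decimal places).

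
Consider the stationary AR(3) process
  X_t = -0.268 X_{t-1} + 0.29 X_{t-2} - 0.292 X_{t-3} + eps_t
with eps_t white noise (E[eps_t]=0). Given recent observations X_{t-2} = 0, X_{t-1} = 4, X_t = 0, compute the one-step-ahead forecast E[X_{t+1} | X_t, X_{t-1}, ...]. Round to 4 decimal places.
E[X_{t+1} \mid \mathcal F_t] = 1.1600

For an AR(p) model X_t = c + sum_i phi_i X_{t-i} + eps_t, the
one-step-ahead conditional mean is
  E[X_{t+1} | X_t, ...] = c + sum_i phi_i X_{t+1-i}.
Substitute known values:
  E[X_{t+1} | ...] = (-0.268) * (0) + (0.29) * (4) + (-0.292) * (0)
                   = 1.1600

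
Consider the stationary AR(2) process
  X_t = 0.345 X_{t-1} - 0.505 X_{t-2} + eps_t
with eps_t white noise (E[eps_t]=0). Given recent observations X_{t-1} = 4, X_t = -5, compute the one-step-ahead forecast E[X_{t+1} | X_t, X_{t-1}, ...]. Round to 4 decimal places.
E[X_{t+1} \mid \mathcal F_t] = -3.7450

For an AR(p) model X_t = c + sum_i phi_i X_{t-i} + eps_t, the
one-step-ahead conditional mean is
  E[X_{t+1} | X_t, ...] = c + sum_i phi_i X_{t+1-i}.
Substitute known values:
  E[X_{t+1} | ...] = (0.345) * (-5) + (-0.505) * (4)
                   = -3.7450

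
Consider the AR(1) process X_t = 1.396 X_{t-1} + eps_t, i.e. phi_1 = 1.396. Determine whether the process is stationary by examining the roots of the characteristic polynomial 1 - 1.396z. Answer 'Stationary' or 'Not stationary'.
\text{Not stationary}

The AR(p) characteristic polynomial is P(z) = 1 - 1.396z.
Stationarity requires all roots to lie outside the unit circle, i.e. |z| > 1 for every root.
This is linear in z: 1 + (-1.396) z = 0  =>  z = -1/(-1.396) = 0.716332,  |z| = 0.716332.
Moduli of all roots: 0.7163.
All moduli strictly greater than 1? No.
Verdict: Not stationary.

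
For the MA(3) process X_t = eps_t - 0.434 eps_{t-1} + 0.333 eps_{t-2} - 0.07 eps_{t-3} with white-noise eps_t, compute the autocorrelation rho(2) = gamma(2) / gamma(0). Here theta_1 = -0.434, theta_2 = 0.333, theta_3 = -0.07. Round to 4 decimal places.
\rho(2) = 0.2786

For an MA(q) process with theta_0 = 1, the autocovariance is
  gamma(k) = sigma^2 * sum_{i=0..q-k} theta_i * theta_{i+k},
and rho(k) = gamma(k) / gamma(0). Sigma^2 cancels.
  numerator   = (1)*(0.333) + (-0.434)*(-0.07) = 0.36338.
  denominator = (1)^2 + (-0.434)^2 + (0.333)^2 + (-0.07)^2 = 1.304145.
  rho(2) = 0.36338 / 1.304145 = 0.2786.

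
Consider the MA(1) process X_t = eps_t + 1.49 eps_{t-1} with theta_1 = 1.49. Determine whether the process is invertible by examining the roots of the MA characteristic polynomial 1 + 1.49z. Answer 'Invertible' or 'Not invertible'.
\text{Not invertible}

The MA(q) characteristic polynomial is P(z) = 1 + 1.49z.
Invertibility requires all roots to lie outside the unit circle, i.e. |z| > 1 for every root.
This is linear in z: 1 + (1.49) z = 0  =>  z = -1/(1.49) = -0.671141,  |z| = 0.671141.
Moduli of all roots: 0.6711.
All moduli strictly greater than 1? No.
Verdict: Not invertible.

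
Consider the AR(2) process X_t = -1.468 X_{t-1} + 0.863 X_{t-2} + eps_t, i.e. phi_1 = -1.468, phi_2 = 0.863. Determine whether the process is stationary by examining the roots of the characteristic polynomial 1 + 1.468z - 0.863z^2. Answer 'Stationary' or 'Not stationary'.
\text{Not stationary}

The AR(p) characteristic polynomial is P(z) = 1 + 1.468z - 0.863z^2.
Stationarity requires all roots to lie outside the unit circle, i.e. |z| > 1 for every root.
Set 1 + (1.468) z + (-0.863) z^2 = 0, i.e. a z^2 + b z + c = 0 with a = -0.863, b = 1.468, c = 1.
Discriminant D = b^2 - 4ac = (1.468)^2 - 4*(-0.863)*1 = 2.155024 - (-3.452) = 5.607024.
D >= 0, so the roots are real: z = (-b +/- sqrt(D)) / (2a) = (-1.468 +/- 2.367916) / (-1.726).
  z_1 = (-1.468 + 2.367916) / (-1.726) = -0.5214,   |z_1| = 0.5214.
  z_2 = (-1.468 - 2.367916) / (-1.726) = 2.2224,   |z_2| = 2.2224.
Moduli of all roots: 0.5214, 2.2224.
All moduli strictly greater than 1? No.
Verdict: Not stationary.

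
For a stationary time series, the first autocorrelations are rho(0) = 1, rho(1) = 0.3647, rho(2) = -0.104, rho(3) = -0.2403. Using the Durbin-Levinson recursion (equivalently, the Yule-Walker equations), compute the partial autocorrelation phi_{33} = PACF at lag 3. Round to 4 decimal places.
\phi_{33} = -0.1151

The PACF at lag k is phi_{kk}, the last component of the solution
to the Yule-Walker system G_k phi = r_k where
  (G_k)_{ij} = rho(|i - j|), (r_k)_i = rho(i), i,j = 1..k.
Equivalently, Durbin-Levinson gives phi_{kk} iteratively:
  phi_{11} = rho(1)
  phi_{kk} = [rho(k) - sum_{j=1..k-1} phi_{k-1,j} rho(k-j)]
            / [1 - sum_{j=1..k-1} phi_{k-1,j} rho(j)],
  phi_{k,j} = phi_{k-1,j} - phi_{kk} phi_{k-1,k-j},  j = 1..k-1.
Step k = 1:
  phi_11 = rho(1) = 0.3647.
Step k = 2:
  phi_22 = [rho(2) - phi_11 rho(1)] / [1 - phi_11 rho(1)] = [-0.104 - (0.3647)(0.3647)] / [1 - (0.3647)(0.3647)]
         = -0.23700609 / 0.86699391 = -0.273365.
  Update: phi_21 = phi_11 - phi_22 phi_11 = 0.3647 - (-0.273365)(0.3647) = 0.464396.
Step k = 3:
  phi_33 = [rho(3) - phi_21 rho(2) - phi_22 rho(1)] / [1 - phi_21 rho(1) - phi_22 rho(2)]
    numerator   = -0.2403 - (0.464396)(-0.104) - (-0.273365)(0.3647) = -0.09230644
    denominator = 1 - (0.464396)(0.3647) - (-0.273365)(-0.104) = 0.80220466
  phi_33 = -0.09230644 / 0.80220466 = -0.1151.
Therefore phi_{33} = -0.1151.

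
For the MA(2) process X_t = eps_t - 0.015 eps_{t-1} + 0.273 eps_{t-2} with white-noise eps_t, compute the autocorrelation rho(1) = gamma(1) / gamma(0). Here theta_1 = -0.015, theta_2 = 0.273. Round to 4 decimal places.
\rho(1) = -0.0178

For an MA(q) process with theta_0 = 1, the autocovariance is
  gamma(k) = sigma^2 * sum_{i=0..q-k} theta_i * theta_{i+k},
and rho(k) = gamma(k) / gamma(0). Sigma^2 cancels.
  numerator   = (1)*(-0.015) + (-0.015)*(0.273) = -0.019095.
  denominator = (1)^2 + (-0.015)^2 + (0.273)^2 = 1.074754.
  rho(1) = -0.019095 / 1.074754 = -0.0178.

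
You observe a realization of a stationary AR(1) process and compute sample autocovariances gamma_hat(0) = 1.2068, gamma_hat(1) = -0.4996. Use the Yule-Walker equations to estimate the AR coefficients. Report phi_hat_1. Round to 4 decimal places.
\hat\phi_{1} = -0.4140

The Yule-Walker equations for an AR(p) process read, in matrix form,
  Gamma_p phi = r_p,   with   (Gamma_p)_{ij} = gamma(|i - j|),
                       (r_p)_i = gamma(i),   i,j = 1..p.
Substitute the sample gammas (Toeplitz matrix and right-hand side of size 1):
  Gamma_p = [[1.2068]]
  r_p     = [-0.4996]
With p = 1 this is the single equation gamma(0) phi_1 = gamma(1):
  phi_hat_1 = gamma(1) / gamma(0) = -0.4996 / 1.2068 = -0.4140.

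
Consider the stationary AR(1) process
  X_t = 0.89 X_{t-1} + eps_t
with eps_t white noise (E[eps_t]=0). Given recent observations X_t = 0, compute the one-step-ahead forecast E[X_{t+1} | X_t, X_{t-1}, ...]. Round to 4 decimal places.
E[X_{t+1} \mid \mathcal F_t] = 0.0000

For an AR(p) model X_t = c + sum_i phi_i X_{t-i} + eps_t, the
one-step-ahead conditional mean is
  E[X_{t+1} | X_t, ...] = c + sum_i phi_i X_{t+1-i}.
Substitute known values:
  E[X_{t+1} | ...] = (0.89) * (0)
                   = 0.0000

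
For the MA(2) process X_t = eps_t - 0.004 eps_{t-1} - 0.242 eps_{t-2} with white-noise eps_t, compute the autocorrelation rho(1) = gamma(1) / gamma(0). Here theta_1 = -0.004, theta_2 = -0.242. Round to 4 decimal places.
\rho(1) = -0.0029

For an MA(q) process with theta_0 = 1, the autocovariance is
  gamma(k) = sigma^2 * sum_{i=0..q-k} theta_i * theta_{i+k},
and rho(k) = gamma(k) / gamma(0). Sigma^2 cancels.
  numerator   = (1)*(-0.004) + (-0.004)*(-0.242) = -0.003032.
  denominator = (1)^2 + (-0.004)^2 + (-0.242)^2 = 1.05858.
  rho(1) = -0.003032 / 1.05858 = -0.0029.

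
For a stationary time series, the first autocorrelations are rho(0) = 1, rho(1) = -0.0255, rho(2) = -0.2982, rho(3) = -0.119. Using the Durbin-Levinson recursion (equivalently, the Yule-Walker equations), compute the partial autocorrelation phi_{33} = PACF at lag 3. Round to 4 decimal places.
\phi_{33} = -0.1500

The PACF at lag k is phi_{kk}, the last component of the solution
to the Yule-Walker system G_k phi = r_k where
  (G_k)_{ij} = rho(|i - j|), (r_k)_i = rho(i), i,j = 1..k.
Equivalently, Durbin-Levinson gives phi_{kk} iteratively:
  phi_{11} = rho(1)
  phi_{kk} = [rho(k) - sum_{j=1..k-1} phi_{k-1,j} rho(k-j)]
            / [1 - sum_{j=1..k-1} phi_{k-1,j} rho(j)],
  phi_{k,j} = phi_{k-1,j} - phi_{kk} phi_{k-1,k-j},  j = 1..k-1.
Step k = 1:
  phi_11 = rho(1) = -0.0255.
Step k = 2:
  phi_22 = [rho(2) - phi_11 rho(1)] / [1 - phi_11 rho(1)] = [-0.2982 - (-0.0255)(-0.0255)] / [1 - (-0.0255)(-0.0255)]
         = -0.29885025 / 0.99934975 = -0.299045.
  Update: phi_21 = phi_11 - phi_22 phi_11 = -0.0255 - (-0.299045)(-0.0255) = -0.033126.
Step k = 3:
  phi_33 = [rho(3) - phi_21 rho(2) - phi_22 rho(1)] / [1 - phi_21 rho(1) - phi_22 rho(2)]
    numerator   = -0.119 - (-0.033126)(-0.2982) - (-0.299045)(-0.0255) = -0.13650371
    denominator = 1 - (-0.033126)(-0.0255) - (-0.299045)(-0.2982) = 0.90998017
  phi_33 = -0.13650371 / 0.90998017 = -0.15.
Therefore phi_{33} = -0.1500.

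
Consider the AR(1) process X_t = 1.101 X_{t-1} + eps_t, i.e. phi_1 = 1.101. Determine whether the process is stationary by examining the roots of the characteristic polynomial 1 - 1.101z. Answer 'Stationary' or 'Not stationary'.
\text{Not stationary}

The AR(p) characteristic polynomial is P(z) = 1 - 1.101z.
Stationarity requires all roots to lie outside the unit circle, i.e. |z| > 1 for every root.
This is linear in z: 1 + (-1.101) z = 0  =>  z = -1/(-1.101) = 0.908265,  |z| = 0.908265.
Moduli of all roots: 0.9083.
All moduli strictly greater than 1? No.
Verdict: Not stationary.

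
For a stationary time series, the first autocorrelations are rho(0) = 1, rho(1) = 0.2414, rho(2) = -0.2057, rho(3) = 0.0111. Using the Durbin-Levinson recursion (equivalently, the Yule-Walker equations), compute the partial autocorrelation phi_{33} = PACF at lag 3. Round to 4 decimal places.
\phi_{33} = 0.1640

The PACF at lag k is phi_{kk}, the last component of the solution
to the Yule-Walker system G_k phi = r_k where
  (G_k)_{ij} = rho(|i - j|), (r_k)_i = rho(i), i,j = 1..k.
Equivalently, Durbin-Levinson gives phi_{kk} iteratively:
  phi_{11} = rho(1)
  phi_{kk} = [rho(k) - sum_{j=1..k-1} phi_{k-1,j} rho(k-j)]
            / [1 - sum_{j=1..k-1} phi_{k-1,j} rho(j)],
  phi_{k,j} = phi_{k-1,j} - phi_{kk} phi_{k-1,k-j},  j = 1..k-1.
Step k = 1:
  phi_11 = rho(1) = 0.2414.
Step k = 2:
  phi_22 = [rho(2) - phi_11 rho(1)] / [1 - phi_11 rho(1)] = [-0.2057 - (0.2414)(0.2414)] / [1 - (0.2414)(0.2414)]
         = -0.26397396 / 0.94172604 = -0.280309.
  Update: phi_21 = phi_11 - phi_22 phi_11 = 0.2414 - (-0.280309)(0.2414) = 0.309067.
Step k = 3:
  phi_33 = [rho(3) - phi_21 rho(2) - phi_22 rho(1)] / [1 - phi_21 rho(1) - phi_22 rho(2)]
    numerator   = 0.0111 - (0.309067)(-0.2057) - (-0.280309)(0.2414) = 0.14234149
    denominator = 1 - (0.309067)(0.2414) - (-0.280309)(-0.2057) = 0.86773185
  phi_33 = 0.14234149 / 0.86773185 = 0.164.
Therefore phi_{33} = 0.1640.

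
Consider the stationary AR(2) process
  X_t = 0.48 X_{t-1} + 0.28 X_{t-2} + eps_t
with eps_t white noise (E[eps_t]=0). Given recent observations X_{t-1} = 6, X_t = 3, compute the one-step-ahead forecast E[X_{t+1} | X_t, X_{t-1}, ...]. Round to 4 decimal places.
E[X_{t+1} \mid \mathcal F_t] = 3.1200

For an AR(p) model X_t = c + sum_i phi_i X_{t-i} + eps_t, the
one-step-ahead conditional mean is
  E[X_{t+1} | X_t, ...] = c + sum_i phi_i X_{t+1-i}.
Substitute known values:
  E[X_{t+1} | ...] = (0.48) * (3) + (0.28) * (6)
                   = 3.1200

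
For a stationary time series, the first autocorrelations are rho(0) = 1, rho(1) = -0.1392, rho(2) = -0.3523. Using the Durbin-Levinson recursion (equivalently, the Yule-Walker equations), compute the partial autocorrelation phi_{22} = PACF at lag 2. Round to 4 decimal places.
\phi_{22} = -0.3790

The PACF at lag k is phi_{kk}, the last component of the solution
to the Yule-Walker system G_k phi = r_k where
  (G_k)_{ij} = rho(|i - j|), (r_k)_i = rho(i), i,j = 1..k.
Equivalently, Durbin-Levinson gives phi_{kk} iteratively:
  phi_{11} = rho(1)
  phi_{kk} = [rho(k) - sum_{j=1..k-1} phi_{k-1,j} rho(k-j)]
            / [1 - sum_{j=1..k-1} phi_{k-1,j} rho(j)],
  phi_{k,j} = phi_{k-1,j} - phi_{kk} phi_{k-1,k-j},  j = 1..k-1.
Step k = 1:
  phi_11 = rho(1) = -0.1392.
Step k = 2:
  phi_22 = [rho(2) - phi_11 rho(1)] / [1 - phi_11 rho(1)] = [-0.3523 - (-0.1392)(-0.1392)] / [1 - (-0.1392)(-0.1392)]
         = -0.37167664 / 0.98062336 = -0.379.
Therefore phi_{22} = -0.3790.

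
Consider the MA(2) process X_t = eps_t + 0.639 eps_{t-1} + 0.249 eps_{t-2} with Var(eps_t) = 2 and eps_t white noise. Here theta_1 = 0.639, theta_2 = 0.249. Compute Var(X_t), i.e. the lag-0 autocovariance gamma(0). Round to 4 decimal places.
\gamma(0) = 2.9406

For an MA(q) process X_t = eps_t + sum_i theta_i eps_{t-i} with
Var(eps_t) = sigma^2, the variance is
  gamma(0) = sigma^2 * (1 + sum_i theta_i^2).
  sum_i theta_i^2 = (0.639)^2 + (0.249)^2 = 0.408321 + 0.062001 = 0.470322.
  gamma(0) = 2 * (1 + 0.470322) = 2 * 1.470322 = 2.940644, which rounds to 2.9406.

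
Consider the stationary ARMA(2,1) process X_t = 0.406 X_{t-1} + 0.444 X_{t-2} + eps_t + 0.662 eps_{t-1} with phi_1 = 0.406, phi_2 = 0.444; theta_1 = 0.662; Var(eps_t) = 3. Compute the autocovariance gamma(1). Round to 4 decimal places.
\gamma(1) = 17.6304

Multiply the model equation by X_{t-k} and take expectations. With theta_0 = psi_0 = 1 and psi_j the MA(infinity) weights, this gives
  gamma(k) - sum_i phi_i gamma(k-i) = c_k,
  c_k = sigma^2 * sum_{j=k..q} theta_j psi_{j-k}   (c_k = 0 for k > q),
using gamma(-m) = gamma(m).
psi-weights needed (psi_j = theta_j + sum_i phi_i psi_{j-i}):
  psi_1 = theta_1 + phi_1 = 0.662 + (0.406) = 1.068
Right-hand sides:
  c_0 = sigma^2 (1 + theta_1 psi_1) = 3 * (1 + (0.662)(1.068)) = 3 * 1.707016 = 5.121048
  c_1 = sigma^2 theta_1 = 3 * (0.662) = 1.986
  c_2 = 0
Equations for k = 0, 1, 2 (AR order 2, c_2 = 0):
  (E0) gamma(0) = phi_1 gamma(1) + phi_2 gamma(2) + c_0
  (E1) gamma(1) = phi_1 gamma(0) + phi_2 gamma(1) + c_1
  (E2) gamma(2) = phi_1 gamma(1) + phi_2 gamma(0)
From (E1): gamma(1) = A gamma(0) + B with
  A = phi_1 / (1 - phi_2) = 0.406 / 0.556 = 0.730216,   B = c_1 / (1 - phi_2) = 1.986 / 0.556 = 3.571942.
Insert (E2) into (E0): gamma(0) (1 - phi_2^2) = phi_1 (1 + phi_2) gamma(1) + c_0.
  phi_1 (1 + phi_2) = (0.406)(1.444) = 0.586264,   1 - phi_2^2 = 0.802864.
Replace gamma(1) by A gamma(0) + B and collect gamma(0):
  gamma(0) [0.802864 - (0.586264)(0.730216)] = (0.586264)(3.571942) + 5.121048
  gamma(0) * 0.374765 = 7.215149
  gamma(0) = 7.215149 / 0.374765 = 19.252476.
  gamma(1) = A gamma(0) + B = (0.730216)(19.252476) + (3.571942) = 17.630405.
Therefore gamma(1) = 17.6304 (to 4 decimal places).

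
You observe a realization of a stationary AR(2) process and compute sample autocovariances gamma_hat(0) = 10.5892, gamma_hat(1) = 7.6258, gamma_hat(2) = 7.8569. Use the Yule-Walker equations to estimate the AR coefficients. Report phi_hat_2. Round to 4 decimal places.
\hat\phi_{2} = 0.4640

The Yule-Walker equations for an AR(p) process read, in matrix form,
  Gamma_p phi = r_p,   with   (Gamma_p)_{ij} = gamma(|i - j|),
                       (r_p)_i = gamma(i),   i,j = 1..p.
Substitute the sample gammas (Toeplitz matrix and right-hand side of size 2):
  Gamma_p = [[10.5892, 7.6258], [7.6258, 10.5892]]
  r_p     = [7.6258, 7.8569]
Written out:
  10.5892 phi_1 + 7.6258 phi_2 = 7.6258
  7.6258 phi_1 + 10.5892 phi_2 = 7.8569
Solve by Cramer's rule:
  det = gamma(0)^2 - gamma(1)^2 = (10.5892)^2 - (7.6258)^2 = 112.13115664 - 58.15282564 = 53.978331
  phi_hat_1 = [gamma(1) gamma(0) - gamma(1) gamma(2)] / det = [(7.6258)(10.5892) - (7.6258)(7.8569)] / 53.978331 = 20.83597334 / 53.978331 = 0.386
  phi_hat_2 = [gamma(0) gamma(2) - gamma(1)^2] / det = [(10.5892)(7.8569) - (7.6258)^2] / 53.978331 = 25.04545984 / 53.978331 = 0.464
So phi_hat = [0.3860, 0.4640].
Therefore phi_hat_2 = 0.4640.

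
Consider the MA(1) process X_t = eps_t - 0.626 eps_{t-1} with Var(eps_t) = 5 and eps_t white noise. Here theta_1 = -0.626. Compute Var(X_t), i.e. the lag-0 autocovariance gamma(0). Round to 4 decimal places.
\gamma(0) = 6.9594

For an MA(q) process X_t = eps_t + sum_i theta_i eps_{t-i} with
Var(eps_t) = sigma^2, the variance is
  gamma(0) = sigma^2 * (1 + sum_i theta_i^2).
  sum_i theta_i^2 = (-0.626)^2 = 0.391876.
  gamma(0) = 5 * (1 + 0.391876) = 5 * 1.391876 = 6.95938, which rounds to 6.9594.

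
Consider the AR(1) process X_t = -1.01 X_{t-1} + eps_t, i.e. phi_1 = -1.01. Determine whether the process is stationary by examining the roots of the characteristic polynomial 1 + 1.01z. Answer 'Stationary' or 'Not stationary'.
\text{Not stationary}

The AR(p) characteristic polynomial is P(z) = 1 + 1.01z.
Stationarity requires all roots to lie outside the unit circle, i.e. |z| > 1 for every root.
This is linear in z: 1 + (1.01) z = 0  =>  z = -1/(1.01) = -0.990099,  |z| = 0.990099.
Moduli of all roots: 0.9901.
All moduli strictly greater than 1? No.
Verdict: Not stationary.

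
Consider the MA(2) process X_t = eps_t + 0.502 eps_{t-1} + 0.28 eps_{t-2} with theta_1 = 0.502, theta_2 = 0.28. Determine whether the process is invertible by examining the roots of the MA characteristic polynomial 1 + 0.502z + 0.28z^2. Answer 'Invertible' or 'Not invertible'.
\text{Invertible}

The MA(q) characteristic polynomial is P(z) = 1 + 0.502z + 0.28z^2.
Invertibility requires all roots to lie outside the unit circle, i.e. |z| > 1 for every root.
Set 1 + (0.502) z + (0.28) z^2 = 0, i.e. a z^2 + b z + c = 0 with a = 0.28, b = 0.502, c = 1.
Discriminant D = b^2 - 4ac = (0.502)^2 - 4*(0.28)*1 = 0.252004 - (1.12) = -0.867996.
D < 0, so the roots are the complex-conjugate pair z = (-b +/- i sqrt(-D)) / (2a) = -0.8964 +/- 1.6637i.
For a conjugate pair |z|^2 = z * conj(z) = (product of roots) = c/a = 1/(0.28) = 3.571429, so |z| = sqrt(3.571429) = 1.8898 for both roots.
Moduli of all roots: 1.8898, 1.8898.
All moduli strictly greater than 1? Yes.
Verdict: Invertible.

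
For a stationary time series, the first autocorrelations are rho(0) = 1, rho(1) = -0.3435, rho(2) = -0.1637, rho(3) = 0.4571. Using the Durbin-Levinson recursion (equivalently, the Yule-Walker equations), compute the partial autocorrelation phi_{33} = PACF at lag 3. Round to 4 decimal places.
\phi_{33} = 0.3449

The PACF at lag k is phi_{kk}, the last component of the solution
to the Yule-Walker system G_k phi = r_k where
  (G_k)_{ij} = rho(|i - j|), (r_k)_i = rho(i), i,j = 1..k.
Equivalently, Durbin-Levinson gives phi_{kk} iteratively:
  phi_{11} = rho(1)
  phi_{kk} = [rho(k) - sum_{j=1..k-1} phi_{k-1,j} rho(k-j)]
            / [1 - sum_{j=1..k-1} phi_{k-1,j} rho(j)],
  phi_{k,j} = phi_{k-1,j} - phi_{kk} phi_{k-1,k-j},  j = 1..k-1.
Step k = 1:
  phi_11 = rho(1) = -0.3435.
Step k = 2:
  phi_22 = [rho(2) - phi_11 rho(1)] / [1 - phi_11 rho(1)] = [-0.1637 - (-0.3435)(-0.3435)] / [1 - (-0.3435)(-0.3435)]
         = -0.28169225 / 0.88200775 = -0.319376.
  Update: phi_21 = phi_11 - phi_22 phi_11 = -0.3435 - (-0.319376)(-0.3435) = -0.453206.
Step k = 3:
  phi_33 = [rho(3) - phi_21 rho(2) - phi_22 rho(1)] / [1 - phi_21 rho(1) - phi_22 rho(2)]
    numerator   = 0.4571 - (-0.453206)(-0.1637) - (-0.319376)(-0.3435) = 0.27320451
    denominator = 1 - (-0.453206)(-0.3435) - (-0.319376)(-0.1637) = 0.79204196
  phi_33 = 0.27320451 / 0.79204196 = 0.3449.
Therefore phi_{33} = 0.3449.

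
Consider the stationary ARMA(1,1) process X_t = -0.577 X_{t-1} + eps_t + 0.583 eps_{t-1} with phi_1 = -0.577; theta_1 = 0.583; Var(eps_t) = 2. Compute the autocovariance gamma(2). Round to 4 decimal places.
\gamma(2) = -0.0069

Multiply the model equation by X_{t-k} and take expectations. With theta_0 = psi_0 = 1 and psi_j the MA(infinity) weights, this gives
  gamma(k) - sum_i phi_i gamma(k-i) = c_k,
  c_k = sigma^2 * sum_{j=k..q} theta_j psi_{j-k}   (c_k = 0 for k > q),
using gamma(-m) = gamma(m).
psi-weights needed (psi_j = theta_j + sum_i phi_i psi_{j-i}):
  psi_1 = theta_1 + phi_1 = 0.583 + (-0.577) = 0.006
Right-hand sides:
  c_0 = sigma^2 (1 + theta_1 psi_1) = 2 * (1 + (0.583)(0.006)) = 2 * 1.003498 = 2.006996
  c_1 = sigma^2 theta_1 = 2 * (0.583) = 1.166
  c_2 = 0
Equations for k = 0 and k = 1 (AR order 1):
  gamma(0) = phi_1 gamma(1) + c_0
  gamma(1) = phi_1 gamma(0) + c_1
Substituting the second into the first: gamma(0) (1 - phi_1^2) = c_0 + phi_1 c_1, so
  gamma(0) = (c_0 + phi_1 c_1) / (1 - phi_1^2) = (2.006996 + (-0.577)(1.166)) / (1 - (-0.577)^2) = 1.334214 / 0.667071 = 2.000108.
  gamma(1) = phi_1 gamma(0) + c_1 = (-0.577)(2.000108) + (1.166) = 0.011938.
For k = 2 (> q): gamma(2) = phi_1 gamma(1) = (-0.577)(0.011938) = -0.006888.
Therefore gamma(2) = -0.0069 (to 4 decimal places).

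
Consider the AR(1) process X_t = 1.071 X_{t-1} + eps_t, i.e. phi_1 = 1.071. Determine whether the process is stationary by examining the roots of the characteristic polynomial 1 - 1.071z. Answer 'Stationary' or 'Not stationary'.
\text{Not stationary}

The AR(p) characteristic polynomial is P(z) = 1 - 1.071z.
Stationarity requires all roots to lie outside the unit circle, i.e. |z| > 1 for every root.
This is linear in z: 1 + (-1.071) z = 0  =>  z = -1/(-1.071) = 0.933707,  |z| = 0.933707.
Moduli of all roots: 0.9337.
All moduli strictly greater than 1? No.
Verdict: Not stationary.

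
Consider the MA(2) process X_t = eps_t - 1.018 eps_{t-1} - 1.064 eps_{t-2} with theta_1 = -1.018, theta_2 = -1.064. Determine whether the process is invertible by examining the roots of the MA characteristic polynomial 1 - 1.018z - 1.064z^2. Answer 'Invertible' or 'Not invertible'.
\text{Not invertible}

The MA(q) characteristic polynomial is P(z) = 1 - 1.018z - 1.064z^2.
Invertibility requires all roots to lie outside the unit circle, i.e. |z| > 1 for every root.
Set 1 + (-1.018) z + (-1.064) z^2 = 0, i.e. a z^2 + b z + c = 0 with a = -1.064, b = -1.018, c = 1.
Discriminant D = b^2 - 4ac = (-1.018)^2 - 4*(-1.064)*1 = 1.036324 - (-4.256) = 5.292324.
D >= 0, so the roots are real: z = (-b +/- sqrt(D)) / (2a) = (1.018 +/- 2.300505) / (-2.128).
  z_1 = (1.018 + 2.300505) / (-2.128) = -1.5594,   |z_1| = 1.5594.
  z_2 = (1.018 - 2.300505) / (-2.128) = 0.6027,   |z_2| = 0.6027.
Moduli of all roots: 1.5594, 0.6027.
All moduli strictly greater than 1? No.
Verdict: Not invertible.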